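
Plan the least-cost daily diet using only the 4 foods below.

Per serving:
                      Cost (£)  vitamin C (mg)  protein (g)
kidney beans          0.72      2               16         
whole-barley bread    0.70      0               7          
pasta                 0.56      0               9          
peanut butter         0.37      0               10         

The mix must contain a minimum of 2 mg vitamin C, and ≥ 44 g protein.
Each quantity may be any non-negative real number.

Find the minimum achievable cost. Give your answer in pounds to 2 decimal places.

£1.76

Let x1 = servings of kidney beans, x2 = servings of whole-barley bread, x3 = servings of pasta, x4 = servings of peanut butter.
Minimise 0.72x1 + 0.7x2 + 0.56x3 + 0.37x4 subject to:
  2x1 ≥ 2   (vitamin C)
  16x1 + 7x2 + 9x3 + 10x4 ≥ 44   (protein)
  x1, x2, x3, x4 ≥ 0.
The optimal basis is {kidney beans, peanut butter}; whole-barley bread, pasta drop out. Binding constraints: vitamin C and protein.
So kidney beans = 1 serving, peanut butter = 2.8 servings.
Total cost: 0.72·1 + 0.37·2.8 = 1.7560.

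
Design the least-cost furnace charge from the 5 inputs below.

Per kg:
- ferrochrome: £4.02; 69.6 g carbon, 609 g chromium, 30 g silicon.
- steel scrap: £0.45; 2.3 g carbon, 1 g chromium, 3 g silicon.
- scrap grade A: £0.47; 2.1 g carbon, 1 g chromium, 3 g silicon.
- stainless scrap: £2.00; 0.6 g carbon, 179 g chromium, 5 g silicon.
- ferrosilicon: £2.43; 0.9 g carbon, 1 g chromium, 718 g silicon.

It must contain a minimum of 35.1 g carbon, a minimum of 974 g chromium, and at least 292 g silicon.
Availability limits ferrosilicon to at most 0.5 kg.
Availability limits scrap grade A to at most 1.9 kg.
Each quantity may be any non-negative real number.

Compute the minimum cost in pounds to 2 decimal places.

Treat it as an LP. Let x1 = kg of ferrochrome, x2 = kg of steel scrap, x3 = kg of scrap grade A, x4 = kg of stainless scrap, x5 = kg of ferrosilicon.
min 4.02x1 + 0.45x2 + 0.47x3 + 2x4 + 2.43x5 s.t.:
  69.6x1 + 2.3x2 + 2.1x3 + 0.6x4 + 0.9x5 ≥ 35.1   (carbon)
  609x1 + 1x2 + 1x3 + 179x4 + 1x5 ≥ 974   (chromium)
  30x1 + 3x2 + 3x3 + 5x4 + 718x5 ≥ 292   (silicon)
  x5 ≤ 0.5
  x3 ≤ 1.9
  x1, x2, x3, x4, x5 ≥ 0.
At the optimum only ferrochrome, ferrosilicon are positive (steel scrap, scrap grade A, stainless scrap = 0). There the chromium and silicon constraints are tight.
Solving gives x1 = 1.599, x5 = 0.3399.
Objective = 4.02·1.599 + 2.43·0.3399 = 7.2539.

£7.25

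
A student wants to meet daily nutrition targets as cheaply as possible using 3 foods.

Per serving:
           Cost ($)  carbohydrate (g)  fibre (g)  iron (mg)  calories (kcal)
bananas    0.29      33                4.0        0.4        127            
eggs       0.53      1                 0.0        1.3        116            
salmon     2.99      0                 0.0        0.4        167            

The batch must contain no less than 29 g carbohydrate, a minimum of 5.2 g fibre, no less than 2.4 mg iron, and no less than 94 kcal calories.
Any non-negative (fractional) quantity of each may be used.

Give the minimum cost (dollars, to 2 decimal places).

$1.14

Let x1 = servings of bananas, x2 = servings of eggs, x3 = servings of salmon.
min 0.29x1 + 0.53x2 + 2.99x3 subject to:
  33x1 + 1x2 ≥ 29   (carbohydrate)
  4x1 ≥ 5.2   (fibre)
  0.4x1 + 1.3x2 + 0.4x3 ≥ 2.4   (iron)
  127x1 + 116x2 + 167x3 ≥ 94   (calories)
  x1, x2, x3 ≥ 0.
The optimal basis is {bananas, eggs}; salmon drops out. The fibre and iron requirements are met with equality.
That vertex is x1 = 1.3, x2 = 1.446.
Cost = 0.29·1.3 + 0.53·1.446 = 1.1434.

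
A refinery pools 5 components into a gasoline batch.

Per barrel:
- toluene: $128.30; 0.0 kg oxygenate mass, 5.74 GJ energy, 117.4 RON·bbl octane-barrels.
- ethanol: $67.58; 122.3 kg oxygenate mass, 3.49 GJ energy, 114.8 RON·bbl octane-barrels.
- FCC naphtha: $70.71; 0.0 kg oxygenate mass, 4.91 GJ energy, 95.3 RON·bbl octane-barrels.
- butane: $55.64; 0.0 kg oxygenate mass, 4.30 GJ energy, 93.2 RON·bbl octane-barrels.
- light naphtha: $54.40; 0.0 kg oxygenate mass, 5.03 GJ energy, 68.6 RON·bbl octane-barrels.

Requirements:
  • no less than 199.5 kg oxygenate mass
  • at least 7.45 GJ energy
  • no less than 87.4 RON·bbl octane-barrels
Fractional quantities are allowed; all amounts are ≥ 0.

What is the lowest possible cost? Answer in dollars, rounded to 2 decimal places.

Let x1 = barrels of toluene, x2 = barrels of ethanol, x3 = barrels of FCC naphtha, x4 = barrels of butane, x5 = barrels of light naphtha.
Minimise 128.3x1 + 67.58x2 + 70.71x3 + 55.64x4 + 54.4x5 s.t.:
  122.3x2 ≥ 199.5   (oxygenate mass)
  5.74x1 + 3.49x2 + 4.91x3 + 4.3x4 + 5.03x5 ≥ 7.45   (energy)
  117.4x1 + 114.8x2 + 95.3x3 + 93.2x4 + 68.6x5 ≥ 87.4   (octane-barrels)
  x1, x2, x3, x4, x5 ≥ 0.
The minimum-cost mix takes nothing from toluene, FCC naphtha, butane — only ethanol, light naphtha. There the oxygenate mass and energy constraints are tight.
Optimal quantities: ethanol = 1.6312 barrels, light naphtha = 0.3493 barrels.
Total cost: 67.58·1.6312 + 54.4·0.3493 = 129.2384.

$129.24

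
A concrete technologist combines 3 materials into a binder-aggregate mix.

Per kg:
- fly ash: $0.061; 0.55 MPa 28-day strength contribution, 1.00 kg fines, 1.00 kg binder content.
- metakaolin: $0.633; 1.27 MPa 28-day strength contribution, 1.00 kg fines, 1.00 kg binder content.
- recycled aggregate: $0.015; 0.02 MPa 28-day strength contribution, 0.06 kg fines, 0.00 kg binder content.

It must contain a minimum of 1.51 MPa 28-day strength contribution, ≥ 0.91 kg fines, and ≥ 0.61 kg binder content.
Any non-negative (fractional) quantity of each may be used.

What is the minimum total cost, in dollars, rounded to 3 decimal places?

This is a linear program. Let x1 = kg of fly ash, x2 = kg of metakaolin, x3 = kg of recycled aggregate.
min 0.061x1 + 0.633x2 + 0.015x3 with:
  0.55x1 + 1.27x2 + 0.02x3 ≥ 1.51   (28-day strength contribution)
  1x1 + 1x2 + 0.06x3 ≥ 0.91   (fines)
  1x1 + 1x2 ≥ 0.61   (binder content)
  x1, x2, x3 ≥ 0.
At the optimum only fly ash is positive (metakaolin, recycled aggregate = 0). Binding constraint: 28-day strength contribution.
So fly ash = 2.745 kg.
Hence cost = 0.061·2.745 = $0.16745.

$0.167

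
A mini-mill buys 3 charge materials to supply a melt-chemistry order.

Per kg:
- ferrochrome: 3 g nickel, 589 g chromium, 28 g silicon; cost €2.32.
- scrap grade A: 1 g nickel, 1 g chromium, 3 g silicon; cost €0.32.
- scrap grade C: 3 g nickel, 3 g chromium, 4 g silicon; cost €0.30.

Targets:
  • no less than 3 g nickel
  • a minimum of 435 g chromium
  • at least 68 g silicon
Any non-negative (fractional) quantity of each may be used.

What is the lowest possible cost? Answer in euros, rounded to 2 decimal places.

€5.25

Treat it as an LP. Let x1 = kg of ferrochrome, x2 = kg of scrap grade A, x3 = kg of scrap grade C.
Minimise 2.32x1 + 0.32x2 + 0.3x3 s.t.:
  3x1 + 1x2 + 3x3 ≥ 3   (nickel)
  589x1 + 1x2 + 3x3 ≥ 435   (chromium)
  28x1 + 3x2 + 4x3 ≥ 68   (silicon)
  x1, x2, x3 ≥ 0.
At the optimum only ferrochrome, scrap grade C are positive (scrap grade A = 0). There the chromium and silicon constraints are tight.
Solving gives x1 = 0.6761, x3 = 12.27.
Cost = 2.32·0.6761 + 0.3·12.27 = 5.2496.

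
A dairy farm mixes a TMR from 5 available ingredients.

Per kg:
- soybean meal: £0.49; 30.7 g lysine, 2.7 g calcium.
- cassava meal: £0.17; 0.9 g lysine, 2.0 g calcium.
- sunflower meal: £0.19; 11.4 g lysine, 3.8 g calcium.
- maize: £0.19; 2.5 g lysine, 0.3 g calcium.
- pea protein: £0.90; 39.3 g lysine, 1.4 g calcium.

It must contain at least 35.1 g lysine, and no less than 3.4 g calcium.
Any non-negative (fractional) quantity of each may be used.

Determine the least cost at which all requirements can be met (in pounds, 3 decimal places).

£0.561

Set it up as a linear program. Let x1 = kg of soybean meal, x2 = kg of cassava meal, x3 = kg of sunflower meal, x4 = kg of maize, x5 = kg of pea protein.
Minimise 0.49x1 + 0.17x2 + 0.19x3 + 0.19x4 + 0.9x5 with:
  30.7x1 + 0.9x2 + 11.4x3 + 2.5x4 + 39.3x5 ≥ 35.1   (lysine)
  2.7x1 + 2x2 + 3.8x3 + 0.3x4 + 1.4x5 ≥ 3.4   (calcium)
  x1, x2, x3, x4, x5 ≥ 0.
The optimal basis is {soybean meal, sunflower meal}; cassava meal, maize, pea protein drop out. The lysine and calcium requirements are met with equality.
Optimal quantities: soybean meal = 1.102 kg, sunflower meal = 0.1119 kg.
Total cost: 0.49·1.102 + 0.19·0.1119 = 0.56124.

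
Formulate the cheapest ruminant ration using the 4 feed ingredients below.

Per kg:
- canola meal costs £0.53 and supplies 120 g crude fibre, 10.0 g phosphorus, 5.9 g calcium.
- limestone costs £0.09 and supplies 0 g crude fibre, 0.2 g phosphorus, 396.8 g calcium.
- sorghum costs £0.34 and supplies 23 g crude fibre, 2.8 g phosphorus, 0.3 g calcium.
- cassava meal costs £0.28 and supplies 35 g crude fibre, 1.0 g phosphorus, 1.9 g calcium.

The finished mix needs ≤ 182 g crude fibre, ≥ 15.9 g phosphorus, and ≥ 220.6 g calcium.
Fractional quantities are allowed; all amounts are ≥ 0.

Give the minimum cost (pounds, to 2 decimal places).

Let x1 = kg of canola meal, x2 = kg of limestone, x3 = kg of sorghum, x4 = kg of cassava meal.
min 0.53x1 + 0.09x2 + 0.34x3 + 0.28x4 s.t.:
  120x1 + 23x3 + 35x4 ≤ 182   (crude fibre)
  10x1 + 0.2x2 + 2.8x3 + 1x4 ≥ 15.9   (phosphorus)
  5.9x1 + 396.8x2 + 0.3x3 + 1.9x4 ≥ 220.6   (calcium)
  x1, x2, x3, x4 ≥ 0.
The minimum-cost mix takes nothing from cassava meal — only canola meal, limestone, sorghum. Binding constraints: crude fibre, phosphorus, calcium.
That vertex is x1 = 1.381, x2 = 0.5349, x3 = 0.7091.
Hence cost = 0.53·1.381 + 0.09·0.5349 + 0.34·0.7091 = £1.0212.

£1.02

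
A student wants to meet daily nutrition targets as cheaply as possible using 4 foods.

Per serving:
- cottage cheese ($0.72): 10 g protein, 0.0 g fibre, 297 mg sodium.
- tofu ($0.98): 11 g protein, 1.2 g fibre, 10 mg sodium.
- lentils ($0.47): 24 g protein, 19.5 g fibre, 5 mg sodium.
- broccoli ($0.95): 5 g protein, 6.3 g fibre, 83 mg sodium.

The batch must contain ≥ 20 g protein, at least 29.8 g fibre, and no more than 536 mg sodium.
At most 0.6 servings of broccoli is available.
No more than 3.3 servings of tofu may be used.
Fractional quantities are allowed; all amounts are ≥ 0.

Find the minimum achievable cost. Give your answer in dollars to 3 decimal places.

Set it up as a linear program. Let x1 = servings of cottage cheese, x2 = servings of tofu, x3 = servings of lentils, x4 = servings of broccoli.
Minimise 0.72x1 + 0.98x2 + 0.47x3 + 0.95x4 with:
  10x1 + 11x2 + 24x3 + 5x4 ≥ 20   (protein)
  1.2x2 + 19.5x3 + 6.3x4 ≥ 29.8   (fibre)
  297x1 + 10x2 + 5x3 + 83x4 ≤ 536   (sodium)
  x4 ≤ 0.6
  x2 ≤ 3.3
  x1, x2, x3, x4 ≥ 0.
The optimal basis is {lentils}; cottage cheese, tofu, broccoli drop out. Binding constraint: fibre.
Optimal quantities: lentils = 1.528 servings.
Hence cost = 0.47·1.528 = $0.71816.

$0.718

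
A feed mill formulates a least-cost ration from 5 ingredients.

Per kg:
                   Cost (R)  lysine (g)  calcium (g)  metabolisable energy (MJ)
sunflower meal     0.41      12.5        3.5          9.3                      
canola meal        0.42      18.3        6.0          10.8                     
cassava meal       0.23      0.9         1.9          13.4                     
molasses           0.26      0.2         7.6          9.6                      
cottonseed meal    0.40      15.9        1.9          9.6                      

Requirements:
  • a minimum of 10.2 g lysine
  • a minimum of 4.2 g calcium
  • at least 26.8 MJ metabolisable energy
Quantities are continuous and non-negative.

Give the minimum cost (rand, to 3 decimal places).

Treat it as an LP. Let x1 = kg of sunflower meal, x2 = kg of canola meal, x3 = kg of cassava meal, x4 = kg of molasses, x5 = kg of cottonseed meal.
min 0.41x1 + 0.42x2 + 0.23x3 + 0.26x4 + 0.4x5 subject to:
  12.5x1 + 18.3x2 + 0.9x3 + 0.2x4 + 15.9x5 ≥ 10.2   (lysine)
  3.5x1 + 6x2 + 1.9x3 + 7.6x4 + 1.9x5 ≥ 4.2   (calcium)
  9.3x1 + 10.8x2 + 13.4x3 + 9.6x4 + 9.6x5 ≥ 26.8   (metabolisable energy)
  x1, x2, x3, x4, x5 ≥ 0.
The optimal basis is {canola meal, cassava meal}; sunflower meal, molasses, cottonseed meal drop out. Binding constraints: lysine and metabolisable energy.
Solving gives x2 = 0.478, x3 = 1.615.
Total cost: 0.42·0.478 + 0.23·1.615 = 0.57221.

R0.572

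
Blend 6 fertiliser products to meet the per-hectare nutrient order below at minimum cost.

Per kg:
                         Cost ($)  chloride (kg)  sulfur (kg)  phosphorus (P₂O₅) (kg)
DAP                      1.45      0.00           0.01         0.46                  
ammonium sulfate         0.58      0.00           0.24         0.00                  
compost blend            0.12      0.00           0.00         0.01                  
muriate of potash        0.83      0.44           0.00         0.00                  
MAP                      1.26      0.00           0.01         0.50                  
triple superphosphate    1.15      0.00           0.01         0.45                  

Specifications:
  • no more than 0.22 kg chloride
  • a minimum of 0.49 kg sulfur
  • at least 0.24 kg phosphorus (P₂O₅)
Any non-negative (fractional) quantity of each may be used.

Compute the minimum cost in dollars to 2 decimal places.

Let x1 = kg of DAP, x2 = kg of ammonium sulfate, x3 = kg of compost blend, x4 = kg of muriate of potash, x5 = kg of MAP, x6 = kg of triple superphosphate.
Minimize 1.45x1 + 0.58x2 + 0.12x3 + 0.83x4 + 1.26x5 + 1.15x6 subject to:
  0.44x4 ≤ 0.22   (chloride)
  0.01x1 + 0.24x2 + 0.01x5 + 0.01x6 ≥ 0.49   (sulfur)
  0.46x1 + 0.01x3 + 0.5x5 + 0.45x6 ≥ 0.24   (phosphorus (P₂O₅))
  x1, x2, x3, x4, x5, x6 ≥ 0.
The minimum-cost mix takes nothing from DAP, compost blend, muriate of potash, triple superphosphate — only ammonium sulfate, MAP. The sulfur and phosphorus (P₂O₅) requirements are met with equality.
Optimal quantities: ammonium sulfate = 2.022 kg, MAP = 0.48 kg.
Cost = 0.58·2.022 + 1.26·0.48 = 1.7776.

$1.78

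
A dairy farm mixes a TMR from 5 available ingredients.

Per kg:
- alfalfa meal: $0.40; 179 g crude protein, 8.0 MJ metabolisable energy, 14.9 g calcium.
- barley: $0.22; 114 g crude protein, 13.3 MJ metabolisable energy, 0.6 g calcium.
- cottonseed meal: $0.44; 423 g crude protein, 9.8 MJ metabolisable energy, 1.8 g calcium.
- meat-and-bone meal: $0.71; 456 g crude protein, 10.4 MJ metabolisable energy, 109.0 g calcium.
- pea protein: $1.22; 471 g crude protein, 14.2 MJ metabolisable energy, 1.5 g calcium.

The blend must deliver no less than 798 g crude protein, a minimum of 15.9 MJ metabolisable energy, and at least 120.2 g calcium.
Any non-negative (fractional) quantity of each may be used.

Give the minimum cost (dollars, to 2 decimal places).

$1.09

Set it up as a linear program. Let x1 = kg of alfalfa meal, x2 = kg of barley, x3 = kg of cottonseed meal, x4 = kg of meat-and-bone meal, x5 = kg of pea protein.
Minimise 0.4x1 + 0.22x2 + 0.44x3 + 0.71x4 + 1.22x5 subject to:
  179x1 + 114x2 + 423x3 + 456x4 + 471x5 ≥ 798   (crude protein)
  8x1 + 13.3x2 + 9.8x3 + 10.4x4 + 14.2x5 ≥ 15.9   (metabolisable energy)
  14.9x1 + 0.6x2 + 1.8x3 + 109x4 + 1.5x5 ≥ 120.2   (calcium)
  x1, x2, x3, x4, x5 ≥ 0.
The optimal basis is {cottonseed meal, meat-and-bone meal}; alfalfa meal, barley, pea protein drop out. There the crude protein and calcium constraints are tight.
Optimal quantities: cottonseed meal = 0.7104 kg, meat-and-bone meal = 1.091 kg.
Hence cost = 0.44·0.7104 + 0.71·1.091 = $1.0872.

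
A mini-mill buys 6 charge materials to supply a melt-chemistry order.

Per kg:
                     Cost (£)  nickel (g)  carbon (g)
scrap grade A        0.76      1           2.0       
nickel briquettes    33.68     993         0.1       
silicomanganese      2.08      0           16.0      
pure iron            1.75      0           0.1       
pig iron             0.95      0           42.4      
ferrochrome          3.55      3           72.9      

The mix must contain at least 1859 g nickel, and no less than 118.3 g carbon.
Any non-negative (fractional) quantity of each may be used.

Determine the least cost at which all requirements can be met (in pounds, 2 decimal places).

£65.70

This is a linear program. Let x1 = kg of scrap grade A, x2 = kg of nickel briquettes, x3 = kg of silicomanganese, x4 = kg of pure iron, x5 = kg of pig iron, x6 = kg of ferrochrome.
min 0.76x1 + 33.68x2 + 2.08x3 + 1.75x4 + 0.95x5 + 3.55x6 s.t.:
  1x1 + 993x2 + 3x6 ≥ 1859   (nickel)
  2x1 + 0.1x2 + 16x3 + 0.1x4 + 42.4x5 + 72.9x6 ≥ 118.3   (carbon)
  x1, x2, x3, x4, x5, x6 ≥ 0.
The minimum-cost mix takes nothing from scrap grade A, silicomanganese, pure iron, ferrochrome — only nickel briquettes, pig iron. Binding constraints: nickel and carbon.
So nickel briquettes = 1.872 kg, pig iron = 2.786 kg.
Hence cost = 33.68·1.872 + 0.95·2.786 = £65.6957.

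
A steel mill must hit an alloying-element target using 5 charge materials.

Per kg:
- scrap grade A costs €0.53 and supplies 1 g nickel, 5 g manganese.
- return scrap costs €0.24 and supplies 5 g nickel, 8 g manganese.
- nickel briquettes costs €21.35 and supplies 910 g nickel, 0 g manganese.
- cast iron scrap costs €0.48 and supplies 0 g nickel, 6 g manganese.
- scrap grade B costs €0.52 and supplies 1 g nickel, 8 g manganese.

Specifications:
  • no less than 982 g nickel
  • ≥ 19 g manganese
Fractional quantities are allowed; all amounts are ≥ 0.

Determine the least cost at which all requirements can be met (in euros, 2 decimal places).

€23.33

Set it up as a linear program. Let x1 = kg of scrap grade A, x2 = kg of return scrap, x3 = kg of nickel briquettes, x4 = kg of cast iron scrap, x5 = kg of scrap grade B.
min 0.53x1 + 0.24x2 + 21.35x3 + 0.48x4 + 0.52x5 with:
  1x1 + 5x2 + 910x3 + 1x5 ≥ 982   (nickel)
  5x1 + 8x2 + 6x4 + 8x5 ≥ 19   (manganese)
  x1, x2, x3, x4, x5 ≥ 0.
At the optimum only return scrap, nickel briquettes are positive (scrap grade A, cast iron scrap, scrap grade B = 0). There the nickel and manganese constraints are tight.
Solving gives x2 = 2.375, x3 = 1.066.
Total cost: 0.24·2.375 + 21.35·1.066 = 23.3291.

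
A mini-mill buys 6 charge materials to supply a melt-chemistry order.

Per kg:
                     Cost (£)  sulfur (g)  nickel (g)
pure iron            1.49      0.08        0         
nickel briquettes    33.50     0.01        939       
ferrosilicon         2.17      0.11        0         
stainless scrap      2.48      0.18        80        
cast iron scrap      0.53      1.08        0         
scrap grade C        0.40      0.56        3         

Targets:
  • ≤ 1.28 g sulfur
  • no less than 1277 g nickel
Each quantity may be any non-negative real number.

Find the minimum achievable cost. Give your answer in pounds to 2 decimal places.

£42.91

Let x1 = kg of pure iron, x2 = kg of nickel briquettes, x3 = kg of ferrosilicon, x4 = kg of stainless scrap, x5 = kg of cast iron scrap, x6 = kg of scrap grade C.
Minimize 1.49x1 + 33.5x2 + 2.17x3 + 2.48x4 + 0.53x5 + 0.4x6 with:
  0.08x1 + 0.01x2 + 0.11x3 + 0.18x4 + 1.08x5 + 0.56x6 ≤ 1.28   (sulfur)
  939x2 + 80x4 + 3x6 ≥ 1277   (nickel)
  x1, x2, x3, x4, x5, x6 ≥ 0.
The optimal basis is {nickel briquettes, stainless scrap}; pure iron, ferrosilicon, cast iron scrap, scrap grade C drop out. The sulfur and nickel requirements are met with equality.
Optimal quantities: nickel briquettes = 0.7577 kg, stainless scrap = 7.069 kg.
Total cost: 33.5·0.7577 + 2.48·7.069 = 42.9141.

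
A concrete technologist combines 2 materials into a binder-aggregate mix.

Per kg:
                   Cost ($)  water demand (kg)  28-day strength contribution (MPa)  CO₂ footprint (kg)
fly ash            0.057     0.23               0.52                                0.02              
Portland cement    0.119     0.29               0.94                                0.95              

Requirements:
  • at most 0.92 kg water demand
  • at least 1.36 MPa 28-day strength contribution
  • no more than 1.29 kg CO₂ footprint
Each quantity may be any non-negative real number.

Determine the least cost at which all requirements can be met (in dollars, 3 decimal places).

$0.149

Let x1 = kg of fly ash, x2 = kg of Portland cement.
Minimise 0.057x1 + 0.119x2 with:
  0.23x1 + 0.29x2 ≤ 0.92   (water demand)
  0.52x1 + 0.94x2 ≥ 1.36   (28-day strength contribution)
  0.02x1 + 0.95x2 ≤ 1.29   (CO₂ footprint)
  x1, x2 ≥ 0.
The cheapest feasible vertex uses only fly ash; Portland cement is not used. There the 28-day strength contribution constraint is tight.
Solving gives x1 = 2.615.
Cost = 0.057·2.615 = 0.14906.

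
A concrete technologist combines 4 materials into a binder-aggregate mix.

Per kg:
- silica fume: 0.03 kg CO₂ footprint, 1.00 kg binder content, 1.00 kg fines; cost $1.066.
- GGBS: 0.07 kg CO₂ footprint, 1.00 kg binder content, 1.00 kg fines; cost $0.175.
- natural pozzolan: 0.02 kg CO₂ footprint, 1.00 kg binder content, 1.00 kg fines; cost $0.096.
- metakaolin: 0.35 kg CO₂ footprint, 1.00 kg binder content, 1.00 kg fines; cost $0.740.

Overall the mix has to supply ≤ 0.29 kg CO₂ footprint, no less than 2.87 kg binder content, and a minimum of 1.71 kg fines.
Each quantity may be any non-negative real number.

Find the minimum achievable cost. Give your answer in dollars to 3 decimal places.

$0.276

Treat it as an LP. Let x1 = kg of silica fume, x2 = kg of GGBS, x3 = kg of natural pozzolan, x4 = kg of metakaolin.
Minimize 1.066x1 + 0.175x2 + 0.096x3 + 0.74x4 with:
  0.03x1 + 0.07x2 + 0.02x3 + 0.35x4 ≤ 0.29   (CO₂ footprint)
  1x1 + 1x2 + 1x3 + 1x4 ≥ 2.87   (binder content)
  1x1 + 1x2 + 1x3 + 1x4 ≥ 1.71   (fines)
  x1, x2, x3, x4 ≥ 0.
The cheapest feasible vertex uses only natural pozzolan; silica fume, GGBS, metakaolin are not used. The binder content requirement is met with equality.
So natural pozzolan = 2.87 kg.
Hence cost = 0.096·2.87 = $0.27552.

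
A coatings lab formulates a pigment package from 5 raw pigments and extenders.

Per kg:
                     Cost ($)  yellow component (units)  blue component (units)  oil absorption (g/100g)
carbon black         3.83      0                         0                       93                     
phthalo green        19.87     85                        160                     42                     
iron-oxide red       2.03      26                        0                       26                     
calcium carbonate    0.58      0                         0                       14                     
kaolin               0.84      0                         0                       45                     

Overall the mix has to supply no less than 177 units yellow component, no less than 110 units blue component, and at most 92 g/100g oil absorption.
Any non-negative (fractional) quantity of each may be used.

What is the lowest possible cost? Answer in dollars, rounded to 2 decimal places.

$39.98

Let x1 = kg of carbon black, x2 = kg of phthalo green, x3 = kg of iron-oxide red, x4 = kg of calcium carbonate, x5 = kg of kaolin.
Minimize 3.83x1 + 19.87x2 + 2.03x3 + 0.58x4 + 0.84x5 s.t.:
  85x2 + 26x3 ≥ 177   (yellow component)
  160x2 ≥ 110   (blue component)
  93x1 + 42x2 + 26x3 + 14x4 + 45x5 ≤ 92   (oil absorption)
  x1, x2, x3, x4, x5 ≥ 0.
The optimal basis is {phthalo green, iron-oxide red}; carbon black, calcium carbonate, kaolin drop out. The yellow component and oil absorption requirements are met with equality.
Solving gives x2 = 1.977, x3 = 0.3453.
Cost = 19.87·1.977 + 2.03·0.3453 = 39.9839.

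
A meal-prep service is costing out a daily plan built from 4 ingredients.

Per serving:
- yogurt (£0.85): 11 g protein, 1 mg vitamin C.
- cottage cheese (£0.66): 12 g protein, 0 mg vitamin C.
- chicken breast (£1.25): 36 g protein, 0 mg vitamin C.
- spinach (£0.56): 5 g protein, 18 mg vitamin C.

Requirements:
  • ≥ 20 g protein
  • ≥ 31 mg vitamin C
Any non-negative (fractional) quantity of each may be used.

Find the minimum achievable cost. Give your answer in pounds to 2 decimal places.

Set it up as a linear program. Let x1 = servings of yogurt, x2 = servings of cottage cheese, x3 = servings of chicken breast, x4 = servings of spinach.
min 0.85x1 + 0.66x2 + 1.25x3 + 0.56x4 s.t.:
  11x1 + 12x2 + 36x3 + 5x4 ≥ 20   (protein)
  1x1 + 18x4 ≥ 31   (vitamin C)
  x1, x2, x3, x4 ≥ 0.
The minimum-cost mix takes nothing from yogurt, cottage cheese — only chicken breast, spinach. The protein and vitamin C requirements are met with equality.
That vertex is x3 = 0.3164, x4 = 1.722.
Objective = 1.25·0.3164 + 0.56·1.722 = 1.3598.

£1.36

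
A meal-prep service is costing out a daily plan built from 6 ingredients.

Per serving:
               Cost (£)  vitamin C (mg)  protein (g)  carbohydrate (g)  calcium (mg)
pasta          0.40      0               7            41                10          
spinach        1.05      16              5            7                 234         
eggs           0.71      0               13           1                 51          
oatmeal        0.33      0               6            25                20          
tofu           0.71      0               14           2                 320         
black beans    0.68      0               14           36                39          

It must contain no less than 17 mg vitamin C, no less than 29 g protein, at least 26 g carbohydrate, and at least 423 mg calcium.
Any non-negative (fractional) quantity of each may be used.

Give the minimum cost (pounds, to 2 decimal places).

£2.28

Treat it as an LP. Let x1 = servings of pasta, x2 = servings of spinach, x3 = servings of eggs, x4 = servings of oatmeal, x5 = servings of tofu, x6 = servings of black beans.
min 0.4x1 + 1.05x2 + 0.71x3 + 0.33x4 + 0.71x5 + 0.68x6 with:
  16x2 ≥ 17   (vitamin C)
  7x1 + 5x2 + 13x3 + 6x4 + 14x5 + 14x6 ≥ 29   (protein)
  41x1 + 7x2 + 1x3 + 25x4 + 2x5 + 36x6 ≥ 26   (carbohydrate)
  10x1 + 234x2 + 51x3 + 20x4 + 320x5 + 39x6 ≥ 423   (calcium)
  x1, x2, x3, x4, x5, x6 ≥ 0.
The optimal basis is {spinach, tofu, black beans}; pasta, eggs, oatmeal drop out. There the vitamin C, protein, calcium constraints are tight.
That vertex is x2 = 1.062, x5 = 0.3857, x6 = 1.306.
Total cost: 1.05·1.062 + 0.71·0.3857 + 0.68·1.306 = 2.2770.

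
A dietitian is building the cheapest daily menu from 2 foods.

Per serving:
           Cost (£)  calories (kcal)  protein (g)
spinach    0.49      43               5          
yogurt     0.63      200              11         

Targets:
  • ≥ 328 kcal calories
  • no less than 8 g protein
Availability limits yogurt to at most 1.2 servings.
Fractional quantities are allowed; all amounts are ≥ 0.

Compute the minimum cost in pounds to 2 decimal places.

Set it up as a linear program. Let x1 = servings of spinach, x2 = servings of yogurt.
Minimize 0.49x1 + 0.63x2 subject to:
  43x1 + 200x2 ≥ 328   (calories)
  5x1 + 11x2 ≥ 8   (protein)
  x2 ≤ 1.2
  x1, x2 ≥ 0.
Both inputs are positive at the optimum. The calories and the yogurt cap requirements are met with equality.
That vertex is x1 = 2.047, x2 = 1.2.
Objective = 0.49·2.047 + 0.63·1.2 = 1.7590.

£1.76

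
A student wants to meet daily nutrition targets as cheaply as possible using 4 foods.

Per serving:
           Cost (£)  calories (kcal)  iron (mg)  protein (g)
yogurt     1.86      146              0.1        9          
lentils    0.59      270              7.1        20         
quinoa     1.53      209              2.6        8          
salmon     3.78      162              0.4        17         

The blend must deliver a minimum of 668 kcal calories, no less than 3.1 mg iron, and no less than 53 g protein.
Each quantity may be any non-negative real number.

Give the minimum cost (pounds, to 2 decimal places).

£1.56

Set it up as a linear program. Let x1 = servings of yogurt, x2 = servings of lentils, x3 = servings of quinoa, x4 = servings of salmon.
Minimise 1.86x1 + 0.59x2 + 1.53x3 + 3.78x4 s.t.:
  146x1 + 270x2 + 209x3 + 162x4 ≥ 668   (calories)
  0.1x1 + 7.1x2 + 2.6x3 + 0.4x4 ≥ 3.1   (iron)
  9x1 + 20x2 + 8x3 + 17x4 ≥ 53   (protein)
  x1, x2, x3, x4 ≥ 0.
The optimal basis is {lentils}; yogurt, quinoa, salmon drop out. The protein requirement is met with equality.
That vertex is x2 = 2.65.
Total cost: 0.59·2.65 = 1.5635.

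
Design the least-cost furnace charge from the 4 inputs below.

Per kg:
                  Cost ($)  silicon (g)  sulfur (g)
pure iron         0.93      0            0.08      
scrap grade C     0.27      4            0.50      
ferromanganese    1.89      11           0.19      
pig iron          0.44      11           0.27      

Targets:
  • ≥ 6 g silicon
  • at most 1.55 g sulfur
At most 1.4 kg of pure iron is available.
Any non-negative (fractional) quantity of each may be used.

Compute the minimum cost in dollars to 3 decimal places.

$0.240

Let x1 = kg of pure iron, x2 = kg of scrap grade C, x3 = kg of ferromanganese, x4 = kg of pig iron.
Minimize 0.93x1 + 0.27x2 + 1.89x3 + 0.44x4 s.t.:
  4x2 + 11x3 + 11x4 ≥ 6   (silicon)
  0.08x1 + 0.5x2 + 0.19x3 + 0.27x4 ≤ 1.55   (sulfur)
  x1 ≤ 1.4
  x1, x2, x3, x4 ≥ 0.
At the optimum only pig iron is positive (pure iron, scrap grade C, ferromanganese = 0). Binding constraint: silicon.
That vertex is x4 = 0.5455.
Hence cost = 0.44·0.5455 = $0.24002.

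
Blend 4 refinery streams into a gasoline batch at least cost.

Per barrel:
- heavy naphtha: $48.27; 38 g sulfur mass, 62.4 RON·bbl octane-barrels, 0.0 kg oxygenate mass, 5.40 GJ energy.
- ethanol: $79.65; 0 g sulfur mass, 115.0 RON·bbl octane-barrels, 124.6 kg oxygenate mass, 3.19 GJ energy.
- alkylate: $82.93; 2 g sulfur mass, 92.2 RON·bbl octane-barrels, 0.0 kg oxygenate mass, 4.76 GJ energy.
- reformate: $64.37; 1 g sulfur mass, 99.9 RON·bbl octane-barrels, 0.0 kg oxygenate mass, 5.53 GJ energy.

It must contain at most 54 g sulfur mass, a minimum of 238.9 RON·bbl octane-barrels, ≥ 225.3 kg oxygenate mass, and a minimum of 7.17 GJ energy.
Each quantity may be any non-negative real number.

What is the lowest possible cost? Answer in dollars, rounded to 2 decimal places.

$163.97

Treat it as an LP. Let x1 = barrels of heavy naphtha, x2 = barrels of ethanol, x3 = barrels of alkylate, x4 = barrels of reformate.
min 48.27x1 + 79.65x2 + 82.93x3 + 64.37x4 with:
  38x1 + 2x3 + 1x4 ≤ 54   (sulfur mass)
  62.4x1 + 115x2 + 92.2x3 + 99.9x4 ≥ 238.9   (octane-barrels)
  124.6x2 ≥ 225.3   (oxygenate mass)
  5.4x1 + 3.19x2 + 4.76x3 + 5.53x4 ≥ 7.17   (energy)
  x1, x2, x3, x4 ≥ 0.
At the optimum only ethanol, reformate are positive (heavy naphtha, alkylate = 0). Binding constraints: octane-barrels and oxygenate mass.
Optimal quantities: ethanol = 1.8082 barrels, reformate = 0.3099 barrels.
Cost = 79.65·1.8082 + 64.37·0.3099 = 163.9714.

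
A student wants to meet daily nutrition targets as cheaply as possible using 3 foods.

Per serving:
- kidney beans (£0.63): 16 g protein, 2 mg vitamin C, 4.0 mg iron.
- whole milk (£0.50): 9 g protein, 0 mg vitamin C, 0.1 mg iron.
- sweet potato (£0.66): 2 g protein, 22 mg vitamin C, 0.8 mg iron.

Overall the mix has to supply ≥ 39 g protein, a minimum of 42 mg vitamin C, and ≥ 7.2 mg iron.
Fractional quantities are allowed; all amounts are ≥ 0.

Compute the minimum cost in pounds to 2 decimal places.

Set it up as a linear program. Let x1 = servings of kidney beans, x2 = servings of whole milk, x3 = servings of sweet potato.
Minimize 0.63x1 + 0.5x2 + 0.66x3 with:
  16x1 + 9x2 + 2x3 ≥ 39   (protein)
  2x1 + 22x3 ≥ 42   (vitamin C)
  4x1 + 0.1x2 + 0.8x3 ≥ 7.2   (iron)
  x1, x2, x3 ≥ 0.
The optimal basis is {kidney beans, sweet potato}; whole milk drops out. Binding constraints: protein and vitamin C.
Solving gives x1 = 2.224, x3 = 1.707.
Hence cost = 0.63·2.224 + 0.66·1.707 = £2.5277.

£2.53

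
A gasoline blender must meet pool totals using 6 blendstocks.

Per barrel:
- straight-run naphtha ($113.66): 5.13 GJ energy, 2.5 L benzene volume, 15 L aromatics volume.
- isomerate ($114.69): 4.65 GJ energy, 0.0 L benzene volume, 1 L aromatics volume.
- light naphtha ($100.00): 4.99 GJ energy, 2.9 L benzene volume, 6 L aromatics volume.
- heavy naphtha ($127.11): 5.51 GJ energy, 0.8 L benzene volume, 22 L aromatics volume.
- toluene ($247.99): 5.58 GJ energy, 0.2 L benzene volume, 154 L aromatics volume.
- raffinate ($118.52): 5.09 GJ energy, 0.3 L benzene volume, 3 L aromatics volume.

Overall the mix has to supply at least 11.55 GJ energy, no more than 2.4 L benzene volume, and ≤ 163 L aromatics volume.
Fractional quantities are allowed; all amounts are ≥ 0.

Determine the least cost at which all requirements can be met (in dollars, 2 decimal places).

Treat it as an LP. Let x1 = barrels of straight-run naphtha, x2 = barrels of isomerate, x3 = barrels of light naphtha, x4 = barrels of heavy naphtha, x5 = barrels of toluene, x6 = barrels of raffinate.
min 113.66x1 + 114.69x2 + 100x3 + 127.11x4 + 247.99x5 + 118.52x6 with:
  5.13x1 + 4.65x2 + 4.99x3 + 5.51x4 + 5.58x5 + 5.09x6 ≥ 11.55   (energy)
  2.5x1 + 2.9x3 + 0.8x4 + 0.2x5 + 0.3x6 ≤ 2.4   (benzene volume)
  15x1 + 1x2 + 6x3 + 22x4 + 154x5 + 3x6 ≤ 163   (aromatics volume)
  x1, x2, x3, x4, x5, x6 ≥ 0.
The optimal basis is {light naphtha, raffinate}; straight-run naphtha, isomerate, heavy naphtha, toluene drop out. Binding constraints: energy and benzene volume.
That vertex is x3 = 0.65976, x6 = 1.6224.
Hence cost = 100·0.65976 + 118.52·1.6224 = $258.2628.

$258.26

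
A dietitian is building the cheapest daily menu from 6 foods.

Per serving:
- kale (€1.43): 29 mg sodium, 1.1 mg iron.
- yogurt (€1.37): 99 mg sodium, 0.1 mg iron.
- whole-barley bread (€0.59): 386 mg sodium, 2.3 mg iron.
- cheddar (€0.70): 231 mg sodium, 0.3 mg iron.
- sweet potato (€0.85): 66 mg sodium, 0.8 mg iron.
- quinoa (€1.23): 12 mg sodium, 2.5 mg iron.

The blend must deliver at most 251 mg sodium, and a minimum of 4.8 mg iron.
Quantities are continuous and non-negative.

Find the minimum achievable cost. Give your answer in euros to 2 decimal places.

Treat it as an LP. Let x1 = servings of kale, x2 = servings of yogurt, x3 = servings of whole-barley bread, x4 = servings of cheddar, x5 = servings of sweet potato, x6 = servings of quinoa.
Minimize 1.43x1 + 1.37x2 + 0.59x3 + 0.7x4 + 0.85x5 + 1.23x6 s.t.:
  29x1 + 99x2 + 386x3 + 231x4 + 66x5 + 12x6 ≤ 251   (sodium)
  1.1x1 + 0.1x2 + 2.3x3 + 0.3x4 + 0.8x5 + 2.5x6 ≥ 4.8   (iron)
  x1, x2, x3, x4, x5, x6 ≥ 0.
The optimal basis is {whole-barley bread, quinoa}; kale, yogurt, cheddar, sweet potato drop out. The sodium and iron requirements are met with equality.
Solving gives x3 = 0.608, x6 = 1.361.
Cost = 0.59·0.608 + 1.23·1.361 = 2.0328.

€2.03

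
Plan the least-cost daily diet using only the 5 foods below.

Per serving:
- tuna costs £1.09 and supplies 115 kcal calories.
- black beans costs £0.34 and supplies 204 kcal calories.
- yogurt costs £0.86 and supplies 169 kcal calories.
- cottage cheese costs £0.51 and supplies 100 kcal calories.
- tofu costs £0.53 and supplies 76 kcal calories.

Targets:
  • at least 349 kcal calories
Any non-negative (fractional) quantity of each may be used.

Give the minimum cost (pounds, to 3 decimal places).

Let x1 = servings of tuna, x2 = servings of black beans, x3 = servings of yogurt, x4 = servings of cottage cheese, x5 = servings of tofu.
min 1.09x1 + 0.34x2 + 0.86x3 + 0.51x4 + 0.53x5 with:
  115x1 + 204x2 + 169x3 + 100x4 + 76x5 ≥ 349   (calories)
  x1, x2, x3, x4, x5 ≥ 0.
At the optimum only black beans is positive (tuna, yogurt, cottage cheese, tofu = 0). There the calories constraint is tight.
So black beans = 1.711 servings.
Hence cost = 0.34·1.711 = £0.58174.

£0.582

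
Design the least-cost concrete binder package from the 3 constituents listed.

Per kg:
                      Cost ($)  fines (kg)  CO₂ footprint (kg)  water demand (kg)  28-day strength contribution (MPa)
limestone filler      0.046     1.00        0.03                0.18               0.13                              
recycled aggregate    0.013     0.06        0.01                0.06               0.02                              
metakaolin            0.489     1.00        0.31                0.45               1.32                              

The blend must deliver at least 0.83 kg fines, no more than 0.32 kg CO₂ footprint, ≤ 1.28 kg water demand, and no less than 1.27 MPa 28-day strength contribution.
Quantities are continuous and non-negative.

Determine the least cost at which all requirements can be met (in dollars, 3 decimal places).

Let x1 = kg of limestone filler, x2 = kg of recycled aggregate, x3 = kg of metakaolin.
min 0.046x1 + 0.013x2 + 0.489x3 s.t.:
  1x1 + 0.06x2 + 1x3 ≥ 0.83   (fines)
  0.03x1 + 0.01x2 + 0.31x3 ≤ 0.32   (CO₂ footprint)
  0.18x1 + 0.06x2 + 0.45x3 ≤ 1.28   (water demand)
  0.13x1 + 0.02x2 + 1.32x3 ≥ 1.27   (28-day strength contribution)
  x1, x2, x3 ≥ 0.
At the optimum only limestone filler, metakaolin are positive (recycled aggregate = 0). There the water demand and 28-day strength contribution constraints are tight.
Solving gives x1 = 6.243, x3 = 0.3473.
Total cost: 0.046·6.243 + 0.489·0.3473 = 0.45701.

$0.457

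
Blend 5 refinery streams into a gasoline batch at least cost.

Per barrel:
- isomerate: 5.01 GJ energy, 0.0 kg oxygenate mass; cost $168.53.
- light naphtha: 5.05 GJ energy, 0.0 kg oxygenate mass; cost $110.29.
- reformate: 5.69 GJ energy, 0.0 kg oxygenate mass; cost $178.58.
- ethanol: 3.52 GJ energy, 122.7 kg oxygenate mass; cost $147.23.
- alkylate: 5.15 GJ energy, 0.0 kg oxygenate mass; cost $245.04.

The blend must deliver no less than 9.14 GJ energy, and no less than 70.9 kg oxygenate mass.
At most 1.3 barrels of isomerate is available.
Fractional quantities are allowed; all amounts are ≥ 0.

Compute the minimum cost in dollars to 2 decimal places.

$240.27

Let x1 = barrels of isomerate, x2 = barrels of light naphtha, x3 = barrels of reformate, x4 = barrels of ethanol, x5 = barrels of alkylate.
Minimise 168.53x1 + 110.29x2 + 178.58x3 + 147.23x4 + 245.04x5 s.t.:
  5.01x1 + 5.05x2 + 5.69x3 + 3.52x4 + 5.15x5 ≥ 9.14   (energy)
  122.7x4 ≥ 70.9   (oxygenate mass)
  x1 ≤ 1.3
  x1, x2, x3, x4, x5 ≥ 0.
The minimum-cost mix takes nothing from isomerate, reformate, alkylate — only light naphtha, ethanol. Binding constraints: energy and oxygenate mass.
That vertex is x2 = 1.40713, x4 = 0.577832.
Hence cost = 110.29·1.40713 + 147.23·0.577832 = $240.2666.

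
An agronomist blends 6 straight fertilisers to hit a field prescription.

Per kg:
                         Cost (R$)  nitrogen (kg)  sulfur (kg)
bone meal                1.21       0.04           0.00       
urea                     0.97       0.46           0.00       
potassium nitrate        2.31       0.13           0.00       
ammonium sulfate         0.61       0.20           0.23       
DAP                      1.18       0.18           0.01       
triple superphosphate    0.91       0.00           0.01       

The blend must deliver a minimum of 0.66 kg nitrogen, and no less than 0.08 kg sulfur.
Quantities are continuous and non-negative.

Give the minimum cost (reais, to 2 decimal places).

Let x1 = kg of bone meal, x2 = kg of urea, x3 = kg of potassium nitrate, x4 = kg of ammonium sulfate, x5 = kg of DAP, x6 = kg of triple superphosphate.
min 1.21x1 + 0.97x2 + 2.31x3 + 0.61x4 + 1.18x5 + 0.91x6 s.t.:
  0.04x1 + 0.46x2 + 0.13x3 + 0.2x4 + 0.18x5 ≥ 0.66   (nitrogen)
  0.23x4 + 0.01x5 + 0.01x6 ≥ 0.08   (sulfur)
  x1, x2, x3, x4, x5, x6 ≥ 0.
The minimum-cost mix takes nothing from bone meal, potassium nitrate, DAP, triple superphosphate — only urea, ammonium sulfate. There the nitrogen and sulfur constraints are tight.
Solving gives x2 = 1.284, x4 = 0.3478.
Cost = 0.97·1.284 + 0.61·0.3478 = 1.4576.

R$1.46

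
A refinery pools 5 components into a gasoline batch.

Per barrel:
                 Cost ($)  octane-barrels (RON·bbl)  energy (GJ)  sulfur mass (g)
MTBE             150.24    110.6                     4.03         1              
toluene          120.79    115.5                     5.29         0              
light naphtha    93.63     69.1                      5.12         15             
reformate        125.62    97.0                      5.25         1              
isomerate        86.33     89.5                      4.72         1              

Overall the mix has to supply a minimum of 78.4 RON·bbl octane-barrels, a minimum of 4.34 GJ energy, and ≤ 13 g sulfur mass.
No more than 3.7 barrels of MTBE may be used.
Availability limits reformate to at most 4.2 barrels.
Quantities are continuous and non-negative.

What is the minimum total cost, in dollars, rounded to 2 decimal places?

$79.38

This is a linear program. Let x1 = barrels of MTBE, x2 = barrels of toluene, x3 = barrels of light naphtha, x4 = barrels of reformate, x5 = barrels of isomerate.
min 150.24x1 + 120.79x2 + 93.63x3 + 125.62x4 + 86.33x5 s.t.:
  110.6x1 + 115.5x2 + 69.1x3 + 97x4 + 89.5x5 ≥ 78.4   (octane-barrels)
  4.03x1 + 5.29x2 + 5.12x3 + 5.25x4 + 4.72x5 ≥ 4.34   (energy)
  1x1 + 15x3 + 1x4 + 1x5 ≤ 13   (sulfur mass)
  x1 ≤ 3.7
  x4 ≤ 4.2
  x1, x2, x3, x4, x5 ≥ 0.
The minimum-cost mix takes nothing from MTBE, toluene, reformate — only light naphtha, isomerate. The octane-barrels and energy requirements are met with equality.
That vertex is x3 = 0.1392, x5 = 0.7685.
Total cost: 93.63·0.1392 + 86.33·0.7685 = 79.3779.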